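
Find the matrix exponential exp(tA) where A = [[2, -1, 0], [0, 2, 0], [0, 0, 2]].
e^{tA} = [[e^{2*t}, -t*e^{2*t}, 0], [0, e^{2*t}, 0], [0, 0, e^{2*t}]]

A has Jordan form J = [[2, 1, 0], [0, 2, 0], [0, 0, 2]] with A = PJP^{-1}, so e^{tA} = P e^{tJ} P^{-1}.

For a Jordan block J_k(λ), e^{tJ_k(λ)} = e^{λt} · (I + tN + t^2 N^2/2! + ... + t^{k-1} N^{k-1}/(k-1)!) where N is the nilpotent superdiagonal part.

Assembling the blocks and conjugating back gives the entries of e^{tA} as shown above.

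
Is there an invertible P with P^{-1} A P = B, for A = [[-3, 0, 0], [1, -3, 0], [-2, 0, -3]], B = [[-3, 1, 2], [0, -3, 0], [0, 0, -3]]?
Yes.

Two matrices over a field are similar if and only if they have the same invariant factors.

Both A and B have characteristic polynomial (x + 3)^3 and minimal polynomial (x + 3)^2. Computing further, both have invariant factors x + 3, (x + 3)^2. Hence A and B are similar.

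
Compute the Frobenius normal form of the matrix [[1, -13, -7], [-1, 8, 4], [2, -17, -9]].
The invariant factors of A (the non-unit diagonal entries of the Smith normal form of xI - A over ℚ[x]) are x^3 - 4x - 2, each dividing the next. The characteristic polynomial is their product, x^3 - 4x - 2.

The rational canonical form is the block-diagonal matrix of companion matrices C(f_i):
R = [[0, 0, 2], [1, 0, 4], [0, 1, 0]].

Note the characteristic polynomial does not split into linear factors over ℚ, so A has no Jordan form over ℚ; the rational canonical form exists over any field.

R = [[0, 0, 2], [1, 0, 4], [0, 1, 0]]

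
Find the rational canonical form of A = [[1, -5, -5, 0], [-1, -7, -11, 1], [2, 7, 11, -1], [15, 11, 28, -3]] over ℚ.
R = [[0, -5, 0, 0], [1, 1, 0, 0], [0, 0, 0, -5], [0, 0, 1, 1]]

The invariant factors of A (the non-unit diagonal entries of the Smith normal form of xI - A over ℚ[x]) are x^2 - x + 5, x^2 - x + 5, each dividing the next. The characteristic polynomial is their product, (x^2 - x + 5)^2.

The rational canonical form is the block-diagonal matrix of companion matrices C(f_i):
R = [[0, -5, 0, 0], [1, 1, 0, 0], [0, 0, 0, -5], [0, 0, 1, 1]].

Note the characteristic polynomial does not split into linear factors over ℚ, so A has no Jordan form over ℚ; the rational canonical form exists over any field.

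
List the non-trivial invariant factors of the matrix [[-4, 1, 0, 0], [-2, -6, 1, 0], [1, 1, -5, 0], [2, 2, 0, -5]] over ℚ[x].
The Jordan structure of A has elementary divisors (x + 5)^3, (x + 5). Arranging the block sizes at each eigenvalue in decreasing order and taking row products gives the invariant factors.

Invariant factors (smallest first, each dividing the next): x + 5, (x + 5)^3.

Check: the last factor (x + 5)^3 is the minimal polynomial, and the product (x + 5)^4 is the characteristic polynomial.

x + 5, (x + 5)^3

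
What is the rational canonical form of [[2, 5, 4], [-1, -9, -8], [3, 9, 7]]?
The invariant factors of A (the non-unit diagonal entries of the Smith normal form of xI - A over ℚ[x]) are x^3 - 2x - 5, each dividing the next. The characteristic polynomial is their product, x^3 - 2x - 5.

The rational canonical form is the block-diagonal matrix of companion matrices C(f_i):
R = [[0, 0, 5], [1, 0, 2], [0, 1, 0]].

Note the characteristic polynomial does not split into linear factors over ℚ, so A has no Jordan form over ℚ; the rational canonical form exists over any field.

R = [[0, 0, 5], [1, 0, 2], [0, 1, 0]]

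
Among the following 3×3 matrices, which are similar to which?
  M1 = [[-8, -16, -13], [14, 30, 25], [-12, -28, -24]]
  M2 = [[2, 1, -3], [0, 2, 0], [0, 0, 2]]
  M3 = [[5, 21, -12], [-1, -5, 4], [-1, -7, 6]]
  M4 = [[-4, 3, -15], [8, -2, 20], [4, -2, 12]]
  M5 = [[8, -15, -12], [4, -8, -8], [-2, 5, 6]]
2 classes: {M1}, {M2, M3, M4, M5}

Characteristic polynomials: χ_{M1} = x^2(x + 2), χ_{M2} = (x - 2)^3, χ_{M3} = (x - 2)^3, χ_{M4} = (x - 2)^3, χ_{M5} = (x - 2)^3.

{M1}: invariant factors x^2(x + 2).

{M2, M3, M4, M5}: invariant factors x - 2, (x - 2)^2.

Matrices are similar if and only if their invariant-factor lists agree; the partition into similarity classes is {M1}, {M2, M3, M4, M5}.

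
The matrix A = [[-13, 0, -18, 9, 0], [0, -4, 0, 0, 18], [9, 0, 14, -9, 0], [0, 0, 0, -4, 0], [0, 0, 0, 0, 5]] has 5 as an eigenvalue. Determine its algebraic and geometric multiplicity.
algebraic multiplicity 2, geometric multiplicity 2

The characteristic polynomial is (x - 5)^2(x + 4)^3, so the factor x - 5 appears with exponent 2: the algebraic multiplicity is 2.

rank(A - 5I) = 3, so the eigenspace has dimension 5 - 3 = 2: the geometric multiplicity is 2.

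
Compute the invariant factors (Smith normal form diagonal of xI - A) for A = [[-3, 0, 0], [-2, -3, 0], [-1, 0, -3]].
x + 3, (x + 3)^2

The Jordan structure of A has elementary divisors (x + 3)^2, (x + 3). Arranging the block sizes at each eigenvalue in decreasing order and taking row products gives the invariant factors.

Invariant factors (smallest first, each dividing the next): x + 3, (x + 3)^2.

Check: the last factor (x + 3)^2 is the minimal polynomial, and the product (x + 3)^3 is the characteristic polynomial.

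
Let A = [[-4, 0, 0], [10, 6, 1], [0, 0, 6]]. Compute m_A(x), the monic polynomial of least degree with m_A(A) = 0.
m_A(x) = (x - 6)^2(x + 4)

The characteristic polynomial factors as (x - 6)^2(x + 4). The minimal polynomial is ∏(x - λ)^{k_λ} where k_λ is the size of the largest Jordan block at λ.

For λ = -4: rank(A + 4I) = 2, and the largest Jordan block has size 1 (the smallest k with rank((A + 4I)^k) = rank((A + 4I)^(k+1))).
For λ = 6: rank(A - 6I) = 2, and the largest Jordan block has size 2 (the smallest k with rank((A - 6I)^k) = rank((A - 6I)^(k+1))).

So m_A(x) = (x - 6)^2(x + 4).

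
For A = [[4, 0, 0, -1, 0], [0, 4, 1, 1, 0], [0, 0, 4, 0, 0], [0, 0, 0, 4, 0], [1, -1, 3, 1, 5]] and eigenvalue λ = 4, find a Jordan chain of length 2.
v_1 = [[-1, 1, 1, -1, -1]]^T, v_2 = [[1, 0, 0, 0, -1]]^T

We seek v_1 ∈ ker((A - 4I)^2) \ ker(A - 4I), then set v_{i+1} = (A - 4I) v_i.

One such chain is v_1 = [[-1, 1, 1, -1, -1]]^T, v_2 = [[1, 0, 0, 0, -1]]^T. Check: (A - 4I) v_2 = [[0, 0, 0, 0, 0]]^T = 0.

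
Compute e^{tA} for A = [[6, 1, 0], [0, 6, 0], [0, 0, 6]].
e^{tA} = [[e^{6*t}, t*e^{6*t}, 0], [0, e^{6*t}, 0], [0, 0, e^{6*t}]]

A has Jordan form J = [[6, 1, 0], [0, 6, 0], [0, 0, 6]] with A = PJP^{-1}, so e^{tA} = P e^{tJ} P^{-1}.

For a Jordan block J_k(λ), e^{tJ_k(λ)} = e^{λt} · (I + tN + t^2 N^2/2! + ... + t^{k-1} N^{k-1}/(k-1)!) where N is the nilpotent superdiagonal part.

Assembling the blocks and conjugating back gives the entries of e^{tA} as shown above.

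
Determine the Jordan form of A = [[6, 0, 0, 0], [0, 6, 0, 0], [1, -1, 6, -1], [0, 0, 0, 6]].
The characteristic polynomial is det(xI - A) = (x - 6)^4, so the eigenvalues are 6 (algebraic multiplicity 4).

For λ = 6: rank(A - 6I) = 1, rank((A - 6I)^2) = 0. The eigenspace has dimension 4 - 1 = 3, so there are 3 Jordan blocks; the rank sequence gives block sizes [2, 1, 1].

Assembling the blocks gives the Jordan form J above.

J = [[6, 1, 0, 0], [0, 6, 0, 0], [0, 0, 6, 0], [0, 0, 0, 6]]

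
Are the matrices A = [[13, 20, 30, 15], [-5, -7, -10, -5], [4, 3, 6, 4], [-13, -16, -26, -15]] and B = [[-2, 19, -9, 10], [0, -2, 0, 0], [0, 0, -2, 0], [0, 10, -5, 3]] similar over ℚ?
Two matrices over a field are similar if and only if they have the same invariant factors.

Both A and B have characteristic polynomial (x - 3)(x + 2)^3 and minimal polynomial (x - 3)(x + 2)^2. Computing further, both have invariant factors x + 2, (x - 3)(x + 2)^2. Hence A and B are similar.

Yes.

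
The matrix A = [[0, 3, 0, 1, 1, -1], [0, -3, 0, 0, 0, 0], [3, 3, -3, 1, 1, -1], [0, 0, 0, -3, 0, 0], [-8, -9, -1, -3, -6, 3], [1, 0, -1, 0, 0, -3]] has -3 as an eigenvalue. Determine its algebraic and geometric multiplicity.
The characteristic polynomial is (x + 3)^6, so the factor x + 3 appears with exponent 6: the algebraic multiplicity is 6.

rank(A + 3I) = 2, so the eigenspace has dimension 6 - 2 = 4: the geometric multiplicity is 4.

Since 4 < 6, A is not diagonalizable.

algebraic multiplicity 6, geometric multiplicity 4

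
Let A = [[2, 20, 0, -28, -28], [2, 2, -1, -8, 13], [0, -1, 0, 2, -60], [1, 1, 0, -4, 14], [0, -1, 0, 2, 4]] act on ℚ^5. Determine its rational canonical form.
The invariant factors of A (the non-unit diagonal entries of the Smith normal form of xI - A over ℚ[x]) are (x - 4)(x + 4), (x - 4)^2(x + 4), each dividing the next. The characteristic polynomial is their product, (x - 4)^3(x + 4)^2.

The rational canonical form is the block-diagonal matrix of companion matrices C(f_i):
R = [[0, 16, 0, 0, 0], [1, 0, 0, 0, 0], [0, 0, 0, 0, -64], [0, 0, 1, 0, 16], [0, 0, 0, 1, 4]].

R = [[0, 16, 0, 0, 0], [1, 0, 0, 0, 0], [0, 0, 0, 0, -64], [0, 0, 1, 0, 16], [0, 0, 0, 1, 4]]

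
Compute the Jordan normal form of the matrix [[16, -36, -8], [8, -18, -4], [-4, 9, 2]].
J = [[0, 1, 0], [0, 0, 0], [0, 0, 0]]

The characteristic polynomial is det(xI - A) = x^3, so the eigenvalues are 0 (algebraic multiplicity 3).

For λ = 0: rank(A) = 1, rank(A^2) = 0. The eigenspace has dimension 3 - 1 = 2, so there are 2 Jordan blocks; the rank sequence gives block sizes [2, 1].

Assembling the blocks gives the Jordan form J above.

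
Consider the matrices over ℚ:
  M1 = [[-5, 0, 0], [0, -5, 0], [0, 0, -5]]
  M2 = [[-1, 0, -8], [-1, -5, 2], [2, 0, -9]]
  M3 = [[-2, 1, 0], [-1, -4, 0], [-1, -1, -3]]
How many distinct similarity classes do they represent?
Characteristic polynomials: χ_{M1} = (x + 5)^3, χ_{M2} = (x + 5)^3, χ_{M3} = (x + 3)^3.

{M1}: invariant factors x + 5, x + 5, x + 5.

{M2}: invariant factors x + 5, (x + 5)^2.

{M3}: invariant factors x + 3, (x + 3)^2.

Matrices are similar if and only if their invariant-factor lists agree; the partition into similarity classes is {M1}, {M2}, {M3}.

3 classes: {M1}, {M2}, {M3}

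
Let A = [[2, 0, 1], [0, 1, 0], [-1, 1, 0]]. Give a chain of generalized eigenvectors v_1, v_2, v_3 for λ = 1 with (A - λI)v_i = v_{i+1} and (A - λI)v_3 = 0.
We seek v_1 ∈ ker((A - I)^3) \ ker((A - I)^2), then set v_{i+1} = (A - I) v_i.

One such chain is v_1 = [[0, 1, 0]]^T, v_2 = [[0, 0, 1]]^T, v_3 = [[1, 0, -1]]^T. Check: (A - I) v_3 = [[0, 0, 0]]^T = 0.

v_1 = [[0, 1, 0]]^T, v_2 = [[0, 0, 1]]^T, v_3 = [[1, 0, -1]]^T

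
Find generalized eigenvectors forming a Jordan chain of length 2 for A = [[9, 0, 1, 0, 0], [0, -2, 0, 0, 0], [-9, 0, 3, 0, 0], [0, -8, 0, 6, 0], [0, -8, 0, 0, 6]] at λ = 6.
v_1 = [[1, 0, -2, 1, -2]]^T, v_2 = [[1, 0, -3, 0, 0]]^T

We seek v_1 ∈ ker((A - 6I)^2) \ ker(A - 6I), then set v_{i+1} = (A - 6I) v_i.

One such chain is v_1 = [[1, 0, -2, 1, -2]]^T, v_2 = [[1, 0, -3, 0, 0]]^T. Check: (A - 6I) v_2 = [[0, 0, 0, 0, 0]]^T = 0.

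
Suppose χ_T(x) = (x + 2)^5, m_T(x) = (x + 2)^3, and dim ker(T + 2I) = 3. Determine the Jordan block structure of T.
λ = -2: algebraic multiplicity 5 (exponent in χ_T), largest block size 3 (exponent in m_T), 3 blocks (geometric multiplicity). These force block sizes [3, 1, 1].

Jordan blocks: (-2, 3), (-2, 1), (-2, 1)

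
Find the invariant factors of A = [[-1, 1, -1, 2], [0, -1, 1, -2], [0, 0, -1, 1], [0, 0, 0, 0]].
x(x + 1)^3

The Jordan structure of A has elementary divisors (x + 1)^3, x. Arranging the block sizes at each eigenvalue in decreasing order and taking row products gives the invariant factors.

Invariant factors (smallest first, each dividing the next): x(x + 1)^3.

Check: the last factor x(x + 1)^3 is the minimal polynomial, and the product x(x + 1)^3 is the characteristic polynomial.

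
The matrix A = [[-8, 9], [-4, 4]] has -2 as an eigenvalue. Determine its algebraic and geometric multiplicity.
The characteristic polynomial is (x + 2)^2, so the factor x + 2 appears with exponent 2: the algebraic multiplicity is 2.

rank(A + 2I) = 1, so the eigenspace has dimension 2 - 1 = 1: the geometric multiplicity is 1.

Since 1 < 2, A is not diagonalizable.

algebraic multiplicity 2, geometric multiplicity 1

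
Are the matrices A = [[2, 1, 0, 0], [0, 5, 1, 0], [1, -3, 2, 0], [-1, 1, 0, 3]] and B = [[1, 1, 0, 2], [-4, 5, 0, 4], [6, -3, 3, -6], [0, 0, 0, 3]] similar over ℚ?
No.

Both have characteristic polynomial (x - 3)^4, but the minimal polynomial of A is (x - 3)^3 while the minimal polynomial of B is (x - 3)^2. The minimal polynomial is a similarity invariant, so A and B are not similar.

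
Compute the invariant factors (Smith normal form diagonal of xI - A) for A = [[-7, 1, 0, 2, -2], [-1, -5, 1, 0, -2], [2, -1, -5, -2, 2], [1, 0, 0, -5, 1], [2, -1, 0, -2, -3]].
(x + 5)^2, (x + 5)^3

The Jordan structure of A has elementary divisors (x + 5)^3, (x + 5)^2. Arranging the block sizes at each eigenvalue in decreasing order and taking row products gives the invariant factors.

Invariant factors (smallest first, each dividing the next): (x + 5)^2, (x + 5)^3.

Check: the last factor (x + 5)^3 is the minimal polynomial, and the product (x + 5)^5 is the characteristic polynomial.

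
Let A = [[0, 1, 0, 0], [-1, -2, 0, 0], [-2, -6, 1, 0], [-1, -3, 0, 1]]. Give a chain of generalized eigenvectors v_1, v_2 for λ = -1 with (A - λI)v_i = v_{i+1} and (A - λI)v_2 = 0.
v_1 = [[0, 1, 2, 1]]^T, v_2 = [[1, -1, -2, -1]]^T

We seek v_1 ∈ ker((A + I)^2) \ ker(A + I), then set v_{i+1} = (A + I) v_i.

One such chain is v_1 = [[0, 1, 2, 1]]^T, v_2 = [[1, -1, -2, -1]]^T. Check: (A + I) v_2 = [[0, 0, 0, 0]]^T = 0.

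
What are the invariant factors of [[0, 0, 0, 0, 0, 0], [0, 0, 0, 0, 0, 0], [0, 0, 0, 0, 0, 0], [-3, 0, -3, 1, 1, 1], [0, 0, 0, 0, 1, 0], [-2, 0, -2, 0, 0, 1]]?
The Jordan structure of A has elementary divisors x, x, x, (x - 1)^2, (x - 1). Arranging the block sizes at each eigenvalue in decreasing order and taking row products gives the invariant factors.

Invariant factors (smallest first, each dividing the next): x, x(x - 1), x(x - 1)^2.

Check: the last factor x(x - 1)^2 is the minimal polynomial, and the product x^3(x - 1)^3 is the characteristic polynomial.

x, x(x - 1), x(x - 1)^2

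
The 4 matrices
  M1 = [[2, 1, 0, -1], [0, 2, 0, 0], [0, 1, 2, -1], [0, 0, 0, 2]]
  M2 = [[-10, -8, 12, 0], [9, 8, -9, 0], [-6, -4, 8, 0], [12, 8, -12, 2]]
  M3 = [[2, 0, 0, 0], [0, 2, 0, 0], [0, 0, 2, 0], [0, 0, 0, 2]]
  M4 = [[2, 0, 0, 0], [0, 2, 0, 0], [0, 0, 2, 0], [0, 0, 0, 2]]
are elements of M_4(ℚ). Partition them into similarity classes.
2 classes: {M1, M2}, {M3, M4}

Characteristic polynomials: χ_{M1} = (x - 2)^4, χ_{M2} = (x - 2)^4, χ_{M3} = (x - 2)^4, χ_{M4} = (x - 2)^4.

{M1, M2}: invariant factors x - 2, x - 2, (x - 2)^2.

{M3, M4}: invariant factors x - 2, x - 2, x - 2, x - 2.

Matrices are similar if and only if their invariant-factor lists agree; the partition into similarity classes is {M1, M2}, {M3, M4}.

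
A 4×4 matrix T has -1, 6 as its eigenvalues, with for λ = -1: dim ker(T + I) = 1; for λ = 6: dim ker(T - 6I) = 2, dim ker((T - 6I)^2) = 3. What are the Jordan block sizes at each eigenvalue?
Jordan blocks: (-1, 1), (6, 2), (6, 1)

λ = -1: successive nullity increments [1] count blocks of size ≥ k; block sizes are [1].
λ = 6: successive nullity increments [2, 1] count blocks of size ≥ k; block sizes are [2, 1].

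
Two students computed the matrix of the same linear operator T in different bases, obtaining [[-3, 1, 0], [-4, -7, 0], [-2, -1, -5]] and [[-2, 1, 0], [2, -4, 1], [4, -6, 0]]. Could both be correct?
trace(A) = -15 but trace(B) = -6. The trace is a similarity invariant, so A and B are not similar.

No.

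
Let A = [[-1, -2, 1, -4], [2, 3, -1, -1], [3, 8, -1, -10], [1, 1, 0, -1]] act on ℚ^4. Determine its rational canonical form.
R = [[0, -4, 0, 0], [1, 0, 0, 0], [0, 0, 0, -4], [0, 0, 1, 0]]

The invariant factors of A (the non-unit diagonal entries of the Smith normal form of xI - A over ℚ[x]) are x^2 + 4, x^2 + 4, each dividing the next. The characteristic polynomial is their product, (x^2 + 4)^2.

The rational canonical form is the block-diagonal matrix of companion matrices C(f_i):
R = [[0, -4, 0, 0], [1, 0, 0, 0], [0, 0, 0, -4], [0, 0, 1, 0]].

Note the characteristic polynomial does not split into linear factors over ℚ, so A has no Jordan form over ℚ; the rational canonical form exists over any field.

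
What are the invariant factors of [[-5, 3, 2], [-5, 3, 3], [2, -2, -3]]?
(x + 1)(x + 2)^2

The Jordan structure of A has elementary divisors (x + 2)^2, (x + 1). Arranging the block sizes at each eigenvalue in decreasing order and taking row products gives the invariant factors.

Invariant factors (smallest first, each dividing the next): (x + 1)(x + 2)^2.

Check: the last factor (x + 1)(x + 2)^2 is the minimal polynomial, and the product (x + 1)(x + 2)^2 is the characteristic polynomial.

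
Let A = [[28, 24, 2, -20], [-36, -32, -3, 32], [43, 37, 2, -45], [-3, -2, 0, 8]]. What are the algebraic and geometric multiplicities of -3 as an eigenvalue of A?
The characteristic polynomial is (x - 6)^2(x + 3)^2, so the factor x + 3 appears with exponent 2: the algebraic multiplicity is 2.

rank(A + 3I) = 3, so the eigenspace has dimension 4 - 3 = 1: the geometric multiplicity is 1.

Since 1 < 2, A is not diagonalizable.

algebraic multiplicity 2, geometric multiplicity 1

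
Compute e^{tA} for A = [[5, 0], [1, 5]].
A has Jordan form J = [[5, 1], [0, 5]] with A = PJP^{-1}, so e^{tA} = P e^{tJ} P^{-1}.

For a Jordan block J_k(λ), e^{tJ_k(λ)} = e^{λt} · (I + tN + t^2 N^2/2! + ... + t^{k-1} N^{k-1}/(k-1)!) where N is the nilpotent superdiagonal part.

Assembling the blocks and conjugating back gives the entries of e^{tA} as shown above.

e^{tA} = [[e^{5*t}, 0], [t*e^{5*t}, e^{5*t}]]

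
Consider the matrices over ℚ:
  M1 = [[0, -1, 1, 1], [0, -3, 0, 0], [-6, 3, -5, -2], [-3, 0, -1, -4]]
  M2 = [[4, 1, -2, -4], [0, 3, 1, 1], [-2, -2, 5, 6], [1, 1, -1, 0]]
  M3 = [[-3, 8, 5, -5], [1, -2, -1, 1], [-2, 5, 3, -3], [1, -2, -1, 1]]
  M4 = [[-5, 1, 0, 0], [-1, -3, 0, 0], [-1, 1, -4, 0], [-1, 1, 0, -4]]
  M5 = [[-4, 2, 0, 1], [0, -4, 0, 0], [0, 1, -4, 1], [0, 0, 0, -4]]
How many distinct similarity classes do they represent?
5 classes: {M1}, {M2}, {M3}, {M4}, {M5}

Characteristic polynomials: χ_{M1} = (x + 3)^4, χ_{M2} = (x - 3)^4, χ_{M3} = x^3(x + 1), χ_{M4} = (x + 4)^4, χ_{M5} = (x + 4)^4.

{M1}: invariant factors (x + 3)^2, (x + 3)^2.

{M2}: invariant factors x - 3, (x - 3)^3.

{M3}: invariant factors x, x^2(x + 1).

{M4}: invariant factors x + 4, x + 4, (x + 4)^2.

{M5}: invariant factors (x + 4)^2, (x + 4)^2.

Matrices are similar if and only if their invariant-factor lists agree; the partition into similarity classes is {M1}, {M2}, {M3}, {M4}, {M5}.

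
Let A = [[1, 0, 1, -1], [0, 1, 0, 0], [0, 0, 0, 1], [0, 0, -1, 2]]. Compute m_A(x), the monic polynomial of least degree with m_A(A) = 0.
m_A(x) = (x - 1)^2

The characteristic polynomial factors as (x - 1)^4. The minimal polynomial is ∏(x - λ)^{k_λ} where k_λ is the size of the largest Jordan block at λ.

For λ = 1: rank(A - I) = 1, and the largest Jordan block has size 2 (the smallest k with rank((A - I)^k) = rank((A - I)^(k+1))).

So m_A(x) = (x - 1)^2.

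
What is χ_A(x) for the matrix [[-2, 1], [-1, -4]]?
xI - A = [[x + 2, -1], [1, x + 4]].

Expanding det(xI - A) along the first row:
det(xI - A) = + (x + 2)·det([[x + 4]]) - (-1)·det([[1]]).

Evaluating gives χ_A(x) = x^2 + 6x + 9 = (x + 3)^2.

χ_A(x) = (x + 3)^2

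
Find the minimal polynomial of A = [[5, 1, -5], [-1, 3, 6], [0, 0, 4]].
The characteristic polynomial factors as (x - 4)^3. The minimal polynomial is ∏(x - λ)^{k_λ} where k_λ is the size of the largest Jordan block at λ.

For λ = 4: rank(A - 4I) = 2, and the largest Jordan block has size 3 (the smallest k with rank((A - 4I)^k) = rank((A - 4I)^(k+1))).

So m_A(x) = (x - 4)^3.

m_A(x) = (x - 4)^3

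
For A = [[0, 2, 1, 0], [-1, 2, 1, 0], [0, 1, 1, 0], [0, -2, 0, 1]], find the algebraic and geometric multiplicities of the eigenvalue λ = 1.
The characteristic polynomial is (x - 1)^4, so the factor x - 1 appears with exponent 4: the algebraic multiplicity is 4.

rank(A - I) = 2, so the eigenspace has dimension 4 - 2 = 2: the geometric multiplicity is 2.

Since 2 < 4, A is not diagonalizable.

algebraic multiplicity 4, geometric multiplicity 2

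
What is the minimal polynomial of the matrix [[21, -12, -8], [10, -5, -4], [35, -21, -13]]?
The characteristic polynomial factors as (x - 1)^3. The minimal polynomial is ∏(x - λ)^{k_λ} where k_λ is the size of the largest Jordan block at λ.

For λ = 1: rank(A - I) = 1, and the largest Jordan block has size 2 (the smallest k with rank((A - I)^k) = rank((A - I)^(k+1))).

So m_A(x) = (x - 1)^2.

m_A(x) = (x - 1)^2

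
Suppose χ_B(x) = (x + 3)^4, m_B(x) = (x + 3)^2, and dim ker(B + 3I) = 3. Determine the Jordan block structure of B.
λ = -3: algebraic multiplicity 4 (exponent in χ_B), largest block size 2 (exponent in m_B), 3 blocks (geometric multiplicity). These force block sizes [2, 1, 1].

Jordan blocks: (-3, 2), (-3, 1), (-3, 1)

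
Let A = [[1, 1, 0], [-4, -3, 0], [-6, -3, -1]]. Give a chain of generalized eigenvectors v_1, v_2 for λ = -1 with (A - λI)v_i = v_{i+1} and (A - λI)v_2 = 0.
v_1 = [[0, 1, 0]]^T, v_2 = [[1, -2, -3]]^T

We seek v_1 ∈ ker((A + I)^2) \ ker(A + I), then set v_{i+1} = (A + I) v_i.

One such chain is v_1 = [[0, 1, 0]]^T, v_2 = [[1, -2, -3]]^T. Check: (A + I) v_2 = [[0, 0, 0]]^T = 0.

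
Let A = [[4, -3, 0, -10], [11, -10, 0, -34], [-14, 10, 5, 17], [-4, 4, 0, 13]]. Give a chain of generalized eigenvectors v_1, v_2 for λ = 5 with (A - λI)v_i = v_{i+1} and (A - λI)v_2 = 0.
We seek v_1 ∈ ker((A - 5I)^2) \ ker(A - 5I), then set v_{i+1} = (A - 5I) v_i.

One such chain is v_1 = [[-1, -3, -1, 1]]^T, v_2 = [[0, 0, 1, 0]]^T. Check: (A - 5I) v_2 = [[0, 0, 0, 0]]^T = 0.

v_1 = [[-1, -3, -1, 1]]^T, v_2 = [[0, 0, 1, 0]]^T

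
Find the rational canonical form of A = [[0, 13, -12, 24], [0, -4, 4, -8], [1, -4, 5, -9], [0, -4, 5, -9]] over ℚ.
R = [[0, 0, 0, -4], [1, 0, 0, 16], [0, 1, 0, -12], [0, 0, 1, -8]]

The invariant factors of A (the non-unit diagonal entries of the Smith normal form of xI - A over ℚ[x]) are (x^2 + 4x - 2)^2, each dividing the next. The characteristic polynomial is their product, (x^2 + 4x - 2)^2.

The rational canonical form is the block-diagonal matrix of companion matrices C(f_i):
R = [[0, 0, 0, -4], [1, 0, 0, 16], [0, 1, 0, -12], [0, 0, 1, -8]].

Note the characteristic polynomial does not split into linear factors over ℚ, so A has no Jordan form over ℚ; the rational canonical form exists over any field.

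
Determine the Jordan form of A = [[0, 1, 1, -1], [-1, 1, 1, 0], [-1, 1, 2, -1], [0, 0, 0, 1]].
The characteristic polynomial is det(xI - A) = (x - 1)^4, so the eigenvalues are 1 (algebraic multiplicity 4).

For λ = 1: rank(A - I) = 2, rank((A - I)^2) = 1, rank((A - I)^3) = 0. The eigenspace has dimension 4 - 2 = 2, so there are 2 Jordan blocks; the rank sequence gives block sizes [3, 1].

Assembling the blocks gives the Jordan form J above.

J = [[1, 1, 0, 0], [0, 1, 1, 0], [0, 0, 1, 0], [0, 0, 0, 1]]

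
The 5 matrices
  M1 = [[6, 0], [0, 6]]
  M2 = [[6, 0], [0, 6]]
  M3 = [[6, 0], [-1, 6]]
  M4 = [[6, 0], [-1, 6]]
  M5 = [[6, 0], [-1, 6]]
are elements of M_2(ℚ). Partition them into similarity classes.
Characteristic polynomials: χ_{M1} = (x - 6)^2, χ_{M2} = (x - 6)^2, χ_{M3} = (x - 6)^2, χ_{M4} = (x - 6)^2, χ_{M5} = (x - 6)^2.

{M1, M2}: invariant factors x - 6, x - 6.

{M3, M4, M5}: invariant factors (x - 6)^2.

Matrices are similar if and only if their invariant-factor lists agree; the partition into similarity classes is {M1, M2}, {M3, M4, M5}.

2 classes: {M1, M2}, {M3, M4, M5}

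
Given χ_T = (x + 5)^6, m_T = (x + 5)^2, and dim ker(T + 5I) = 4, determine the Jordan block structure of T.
Jordan blocks: (-5, 2), (-5, 2), (-5, 1), (-5, 1)

λ = -5: algebraic multiplicity 6 (exponent in χ_T), largest block size 2 (exponent in m_T), 4 blocks (geometric multiplicity). These force block sizes [2, 2, 1, 1].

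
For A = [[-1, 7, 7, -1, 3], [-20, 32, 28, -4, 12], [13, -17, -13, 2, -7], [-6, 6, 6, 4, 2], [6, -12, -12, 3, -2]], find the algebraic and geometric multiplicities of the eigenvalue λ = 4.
algebraic multiplicity 5, geometric multiplicity 3

The characteristic polynomial is (x - 4)^5, so the factor x - 4 appears with exponent 5: the algebraic multiplicity is 5.

rank(A - 4I) = 2, so the eigenspace has dimension 5 - 2 = 3: the geometric multiplicity is 3.

Since 3 < 5, A is not diagonalizable.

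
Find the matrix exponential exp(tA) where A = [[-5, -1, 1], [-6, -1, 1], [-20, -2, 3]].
e^{tA} = [[(t^2 - 4*t + 1)*e^{-t}, t*(t - 1)*e^{-t}, t*(2 - t)*e^{-t}/2], [2*t*(t - 3)*e^{-t}, (2*t^2 + 1)*e^{-t}, t*(1 - t)*e^{-t}], [2*t*(3*t - 10)*e^{-t}, 2*t*(3*t - 1)*e^{-t}, (-3*t^2 + 4*t + 1)*e^{-t}]]

A has Jordan form J = [[-1, 1, 0], [0, -1, 1], [0, 0, -1]] with A = PJP^{-1}, so e^{tA} = P e^{tJ} P^{-1}.

For a Jordan block J_k(λ), e^{tJ_k(λ)} = e^{λt} · (I + tN + t^2 N^2/2! + ... + t^{k-1} N^{k-1}/(k-1)!) where N is the nilpotent superdiagonal part.

Assembling the blocks and conjugating back gives the entries of e^{tA} as shown above.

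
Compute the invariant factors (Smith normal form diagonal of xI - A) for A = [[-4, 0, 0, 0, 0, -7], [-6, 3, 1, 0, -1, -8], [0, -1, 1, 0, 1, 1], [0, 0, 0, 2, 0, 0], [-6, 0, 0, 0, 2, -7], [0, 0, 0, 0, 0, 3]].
x - 2, x - 2, (x - 3)(x - 2)^2(x + 4)

The Jordan structure of A has elementary divisors (x + 4), (x - 2)^2, (x - 2), (x - 2), (x - 3). Arranging the block sizes at each eigenvalue in decreasing order and taking row products gives the invariant factors.

Invariant factors (smallest first, each dividing the next): x - 2, x - 2, (x - 3)(x - 2)^2(x + 4).

Check: the last factor (x - 3)(x - 2)^2(x + 4) is the minimal polynomial, and the product (x - 3)(x - 2)^4(x + 4) is the characteristic polynomial.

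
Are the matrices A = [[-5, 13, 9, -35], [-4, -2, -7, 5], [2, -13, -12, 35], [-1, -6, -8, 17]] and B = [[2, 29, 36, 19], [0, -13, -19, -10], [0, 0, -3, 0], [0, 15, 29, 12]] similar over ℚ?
Both have characteristic polynomial (x - 2)^2(x + 3)^2, but the minimal polynomial of A is (x - 2)^2(x + 3) while the minimal polynomial of B is (x - 2)^2(x + 3)^2. The minimal polynomial is a similarity invariant, so A and B are not similar.

No.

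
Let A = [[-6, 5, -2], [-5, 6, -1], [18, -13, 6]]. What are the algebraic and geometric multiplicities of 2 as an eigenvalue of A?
algebraic multiplicity 3, geometric multiplicity 1

The characteristic polynomial is (x - 2)^3, so the factor x - 2 appears with exponent 3: the algebraic multiplicity is 3.

rank(A - 2I) = 2, so the eigenspace has dimension 3 - 2 = 1: the geometric multiplicity is 1.

Since 1 < 3, A is not diagonalizable.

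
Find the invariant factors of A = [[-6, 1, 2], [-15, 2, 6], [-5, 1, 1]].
The Jordan structure of A has elementary divisors (x + 1)^2, (x + 1). Arranging the block sizes at each eigenvalue in decreasing order and taking row products gives the invariant factors.

Invariant factors (smallest first, each dividing the next): x + 1, (x + 1)^2.

Check: the last factor (x + 1)^2 is the minimal polynomial, and the product (x + 1)^3 is the characteristic polynomial.

x + 1, (x + 1)^2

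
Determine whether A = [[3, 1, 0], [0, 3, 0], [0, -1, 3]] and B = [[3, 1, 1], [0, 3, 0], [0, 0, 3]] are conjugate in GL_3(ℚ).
Two matrices over a field are similar if and only if they have the same invariant factors.

Both A and B have characteristic polynomial (x - 3)^3 and minimal polynomial (x - 3)^2. Computing further, both have invariant factors x - 3, (x - 3)^2. Hence A and B are similar.

Yes.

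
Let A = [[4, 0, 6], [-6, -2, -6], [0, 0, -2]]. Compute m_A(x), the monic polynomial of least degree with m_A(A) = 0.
The characteristic polynomial factors as (x - 4)(x + 2)^2. The minimal polynomial is ∏(x - λ)^{k_λ} where k_λ is the size of the largest Jordan block at λ.

For λ = -2: rank(A + 2I) = 1, and the largest Jordan block has size 1 (the smallest k with rank((A + 2I)^k) = rank((A + 2I)^(k+1))).
For λ = 4: rank(A - 4I) = 2, and the largest Jordan block has size 1 (the smallest k with rank((A - 4I)^k) = rank((A - 4I)^(k+1))).

So m_A(x) = (x - 4)(x + 2).

m_A(x) = (x - 4)(x + 2)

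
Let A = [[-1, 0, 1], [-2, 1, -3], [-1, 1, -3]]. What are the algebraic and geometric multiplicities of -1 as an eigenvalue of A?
algebraic multiplicity 3, geometric multiplicity 1

The characteristic polynomial is (x + 1)^3, so the factor x + 1 appears with exponent 3: the algebraic multiplicity is 3.

rank(A + I) = 2, so the eigenspace has dimension 3 - 2 = 1: the geometric multiplicity is 1.

Since 1 < 3, A is not diagonalizable.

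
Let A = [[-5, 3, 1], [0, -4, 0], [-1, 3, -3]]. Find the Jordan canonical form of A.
J = [[-4, 1, 0], [0, -4, 0], [0, 0, -4]]

The characteristic polynomial is det(xI - A) = (x + 4)^3, so the eigenvalues are -4 (algebraic multiplicity 3).

For λ = -4: rank(A + 4I) = 1, rank((A + 4I)^2) = 0. The eigenspace has dimension 3 - 1 = 2, so there are 2 Jordan blocks; the rank sequence gives block sizes [2, 1].

Assembling the blocks gives the Jordan form J above.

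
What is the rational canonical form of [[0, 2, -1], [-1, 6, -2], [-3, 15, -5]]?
The invariant factors of A (the non-unit diagonal entries of the Smith normal form of xI - A over ℚ[x]) are (x - 1)^2(x + 1), each dividing the next. The characteristic polynomial is their product, (x - 1)^2(x + 1).

The rational canonical form is the block-diagonal matrix of companion matrices C(f_i):
R = [[0, 0, -1], [1, 0, 1], [0, 1, 1]].

R = [[0, 0, -1], [1, 0, 1], [0, 1, 1]]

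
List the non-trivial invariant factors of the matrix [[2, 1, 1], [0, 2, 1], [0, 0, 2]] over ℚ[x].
The Jordan structure of A has elementary divisors (x - 2)^3. Arranging the block sizes at each eigenvalue in decreasing order and taking row products gives the invariant factors.

Invariant factors (smallest first, each dividing the next): (x - 2)^3.

Check: the last factor (x - 2)^3 is the minimal polynomial, and the product (x - 2)^3 is the characteristic polynomial.

(x - 2)^3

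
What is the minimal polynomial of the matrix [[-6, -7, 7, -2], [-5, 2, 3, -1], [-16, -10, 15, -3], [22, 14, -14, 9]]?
The characteristic polynomial factors as (x - 5)^4. The minimal polynomial is ∏(x - λ)^{k_λ} where k_λ is the size of the largest Jordan block at λ.

For λ = 5: rank(A - 5I) = 2, and the largest Jordan block has size 2 (the smallest k with rank((A - 5I)^k) = rank((A - 5I)^(k+1))).

So m_A(x) = (x - 5)^2.

m_A(x) = (x - 5)^2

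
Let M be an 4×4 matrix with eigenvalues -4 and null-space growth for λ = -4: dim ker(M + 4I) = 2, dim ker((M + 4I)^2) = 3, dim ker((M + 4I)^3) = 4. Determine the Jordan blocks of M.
λ = -4: successive nullity increments [2, 1, 1] count blocks of size ≥ k; block sizes are [3, 1].

Jordan blocks: (-4, 3), (-4, 1)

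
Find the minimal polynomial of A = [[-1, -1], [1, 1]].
The characteristic polynomial factors as x^2. The minimal polynomial is ∏(x - λ)^{k_λ} where k_λ is the size of the largest Jordan block at λ.

For λ = 0: rank(A) = 1, and the largest Jordan block has size 2 (the smallest k with rank(A^k) = rank(A^(k+1))).

So m_A(x) = x^2.

m_A(x) = x^2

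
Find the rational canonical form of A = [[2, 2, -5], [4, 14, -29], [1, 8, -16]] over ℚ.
The invariant factors of A (the non-unit diagonal entries of the Smith normal form of xI - A over ℚ[x]) are x^3 + x + 4, each dividing the next. The characteristic polynomial is their product, x^3 + x + 4.

The rational canonical form is the block-diagonal matrix of companion matrices C(f_i):
R = [[0, 0, -4], [1, 0, -1], [0, 1, 0]].

Note the characteristic polynomial does not split into linear factors over ℚ, so A has no Jordan form over ℚ; the rational canonical form exists over any field.

R = [[0, 0, -4], [1, 0, -1], [0, 1, 0]]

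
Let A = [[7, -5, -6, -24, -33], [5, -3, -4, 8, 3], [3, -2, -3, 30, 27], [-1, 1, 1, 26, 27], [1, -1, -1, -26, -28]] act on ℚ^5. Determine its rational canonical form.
The invariant factors of A (the non-unit diagonal entries of the Smith normal form of xI - A over ℚ[x]) are (x - 5)(x^2 + 3x - 2)^2, each dividing the next. The characteristic polynomial is their product, (x - 5)(x^2 + 3x - 2)^2.

The rational canonical form is the block-diagonal matrix of companion matrices C(f_i):
R = [[0, 0, 0, 0, 20], [1, 0, 0, 0, -64], [0, 1, 0, 0, 37], [0, 0, 1, 0, 25], [0, 0, 0, 1, -1]].

Note the characteristic polynomial does not split into linear factors over ℚ, so A has no Jordan form over ℚ; the rational canonical form exists over any field.

R = [[0, 0, 0, 0, 20], [1, 0, 0, 0, -64], [0, 1, 0, 0, 37], [0, 0, 1, 0, 25], [0, 0, 0, 1, -1]]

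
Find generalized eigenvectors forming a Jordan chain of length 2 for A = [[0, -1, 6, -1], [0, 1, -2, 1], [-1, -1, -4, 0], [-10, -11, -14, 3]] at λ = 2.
We seek v_1 ∈ ker((A - 2I)^2) \ ker(A - 2I), then set v_{i+1} = (A - 2I) v_i.

One such chain is v_1 = [[0, 0, 0, 1]]^T, v_2 = [[-1, 1, 0, 1]]^T. Check: (A - 2I) v_2 = [[0, 0, 0, 0]]^T = 0.

v_1 = [[0, 0, 0, 1]]^T, v_2 = [[-1, 1, 0, 1]]^T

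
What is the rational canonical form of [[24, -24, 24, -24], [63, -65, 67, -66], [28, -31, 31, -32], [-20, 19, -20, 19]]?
R = [[0, 0, 0, -24], [1, 0, 0, 44], [0, 1, 0, -30], [0, 0, 1, 9]]

The invariant factors of A (the non-unit diagonal entries of the Smith normal form of xI - A over ℚ[x]) are (x - 3)(x - 2)^3, each dividing the next. The characteristic polynomial is their product, (x - 3)(x - 2)^3.

The rational canonical form is the block-diagonal matrix of companion matrices C(f_i):
R = [[0, 0, 0, -24], [1, 0, 0, 44], [0, 1, 0, -30], [0, 0, 1, 9]].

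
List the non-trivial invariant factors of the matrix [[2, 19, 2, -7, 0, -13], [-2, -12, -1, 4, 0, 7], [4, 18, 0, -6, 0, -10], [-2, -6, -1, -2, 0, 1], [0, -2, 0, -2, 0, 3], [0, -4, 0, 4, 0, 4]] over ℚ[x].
The Jordan structure of A has elementary divisors (x + 2)^2, (x + 2)^2, x^2. Arranging the block sizes at each eigenvalue in decreasing order and taking row products gives the invariant factors.

Invariant factors (smallest first, each dividing the next): (x + 2)^2, x^2(x + 2)^2.

Check: the last factor x^2(x + 2)^2 is the minimal polynomial, and the product x^2(x + 2)^4 is the characteristic polynomial.

(x + 2)^2, x^2(x + 2)^2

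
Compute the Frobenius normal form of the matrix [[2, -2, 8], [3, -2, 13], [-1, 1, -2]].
The invariant factors of A (the non-unit diagonal entries of the Smith normal form of xI - A over ℚ[x]) are (x + 1)(x^2 + x - 4), each dividing the next. The characteristic polynomial is their product, (x + 1)(x^2 + x - 4).

The rational canonical form is the block-diagonal matrix of companion matrices C(f_i):
R = [[0, 0, 4], [1, 0, 3], [0, 1, -2]].

Note the characteristic polynomial does not split into linear factors over ℚ, so A has no Jordan form over ℚ; the rational canonical form exists over any field.

R = [[0, 0, 4], [1, 0, 3], [0, 1, -2]]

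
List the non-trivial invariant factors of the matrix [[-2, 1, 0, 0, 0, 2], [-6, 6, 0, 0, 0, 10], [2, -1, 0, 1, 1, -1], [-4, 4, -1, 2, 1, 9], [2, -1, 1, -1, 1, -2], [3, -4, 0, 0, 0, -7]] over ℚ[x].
x - 1, (x - 1)^3(x + 2)^2

The Jordan structure of A has elementary divisors (x + 2)^2, (x - 1)^3, (x - 1). Arranging the block sizes at each eigenvalue in decreasing order and taking row products gives the invariant factors.

Invariant factors (smallest first, each dividing the next): x - 1, (x - 1)^3(x + 2)^2.

Check: the last factor (x - 1)^3(x + 2)^2 is the minimal polynomial, and the product (x - 1)^4(x + 2)^2 is the characteristic polynomial.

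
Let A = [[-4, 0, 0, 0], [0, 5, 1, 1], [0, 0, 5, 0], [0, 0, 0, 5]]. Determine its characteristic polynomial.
χ_A(x) = (x - 5)^3(x + 4)

xI - A = [[x + 4, 0, 0, 0], [0, x - 5, -1, -1], [0, 0, x - 5, 0], [0, 0, 0, x - 5]].

Expanding det(xI - A) along the first row:
det(xI - A) = + (x + 4)·det([[x - 5, -1, -1], [0, x - 5, 0], [0, 0, x - 5]]) - (0)·det([[0, -1, -1], [0, x - 5, 0], [0, 0, x - 5]]) + (0)·det([[0, x - 5, -1], [0, 0, 0], [0, 0, x - 5]]) - (0)·det([[0, x - 5, -1], [0, 0, x - 5], [0, 0, 0]]).

Evaluating gives χ_A(x) = x^4 - 11x^3 + 15x^2 + 175x - 500 = (x - 5)^3(x + 4).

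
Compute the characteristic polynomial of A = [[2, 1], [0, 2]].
xI - A = [[x - 2, -1], [0, x - 2]].

Expanding det(xI - A) along the first row:
det(xI - A) = + (x - 2)·det([[x - 2]]) - (-1)·det([[0]]).

Evaluating gives χ_A(x) = x^2 - 4x + 4 = (x - 2)^2.

χ_A(x) = (x - 2)^2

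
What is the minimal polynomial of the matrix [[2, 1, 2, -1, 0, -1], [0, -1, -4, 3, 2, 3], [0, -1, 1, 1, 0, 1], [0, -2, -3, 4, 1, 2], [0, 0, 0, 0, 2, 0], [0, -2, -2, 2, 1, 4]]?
m_A(x) = (x - 2)^3

The characteristic polynomial factors as (x - 2)^6. The minimal polynomial is ∏(x - λ)^{k_λ} where k_λ is the size of the largest Jordan block at λ.

For λ = 2: rank(A - 2I) = 3, and the largest Jordan block has size 3 (the smallest k with rank((A - 2I)^k) = rank((A - 2I)^(k+1))).

So m_A(x) = (x - 2)^3.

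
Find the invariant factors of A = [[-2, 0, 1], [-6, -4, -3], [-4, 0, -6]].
The Jordan structure of A has elementary divisors (x + 4)^2, (x + 4). Arranging the block sizes at each eigenvalue in decreasing order and taking row products gives the invariant factors.

Invariant factors (smallest first, each dividing the next): x + 4, (x + 4)^2.

Check: the last factor (x + 4)^2 is the minimal polynomial, and the product (x + 4)^3 is the characteristic polynomial.

x + 4, (x + 4)^2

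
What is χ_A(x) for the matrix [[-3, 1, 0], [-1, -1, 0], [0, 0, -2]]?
xI - A = [[x + 3, -1, 0], [1, x + 1, 0], [0, 0, x + 2]].

Expanding det(xI - A) along the first row:
det(xI - A) = + (x + 3)·det([[x + 1, 0], [0, x + 2]]) - (-1)·det([[1, 0], [0, x + 2]]) + (0)·det([[1, x + 1], [0, 0]]).

Evaluating gives χ_A(x) = x^3 + 6x^2 + 12x + 8 = (x + 2)^3.

χ_A(x) = (x + 2)^3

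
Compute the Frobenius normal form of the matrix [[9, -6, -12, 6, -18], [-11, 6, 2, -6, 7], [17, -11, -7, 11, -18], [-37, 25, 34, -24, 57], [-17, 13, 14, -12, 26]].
R = [[3, 0, 0, 0, 0], [0, 0, 0, 0, -6], [0, 1, 0, 0, 17], [0, 0, 1, 0, -17], [0, 0, 0, 1, 7]]

The invariant factors of A (the non-unit diagonal entries of the Smith normal form of xI - A over ℚ[x]) are x - 3, (x - 3)(x - 2)(x - 1)^2, each dividing the next. The characteristic polynomial is their product, (x - 3)^2(x - 2)(x - 1)^2.

The rational canonical form is the block-diagonal matrix of companion matrices C(f_i):
R = [[3, 0, 0, 0, 0], [0, 0, 0, 0, -6], [0, 1, 0, 0, 17], [0, 0, 1, 0, -17], [0, 0, 0, 1, 7]].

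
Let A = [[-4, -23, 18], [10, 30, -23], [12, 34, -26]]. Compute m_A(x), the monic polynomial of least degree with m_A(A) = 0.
m_A(x) = x^3

The characteristic polynomial factors as x^3. The minimal polynomial is ∏(x - λ)^{k_λ} where k_λ is the size of the largest Jordan block at λ.

For λ = 0: rank(A) = 2, and the largest Jordan block has size 3 (the smallest k with rank(A^k) = rank(A^(k+1))).

So m_A(x) = x^3.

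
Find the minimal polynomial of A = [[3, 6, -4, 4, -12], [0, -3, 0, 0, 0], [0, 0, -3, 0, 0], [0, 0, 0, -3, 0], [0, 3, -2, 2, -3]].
The characteristic polynomial factors as (x - 3)(x + 3)^4. The minimal polynomial is ∏(x - λ)^{k_λ} where k_λ is the size of the largest Jordan block at λ.

For λ = -3: rank(A + 3I) = 2, and the largest Jordan block has size 2 (the smallest k with rank((A + 3I)^k) = rank((A + 3I)^(k+1))).
For λ = 3: rank(A - 3I) = 4, and the largest Jordan block has size 1 (the smallest k with rank((A - 3I)^k) = rank((A - 3I)^(k+1))).

So m_A(x) = (x - 3)(x + 3)^2.

m_A(x) = (x - 3)(x + 3)^2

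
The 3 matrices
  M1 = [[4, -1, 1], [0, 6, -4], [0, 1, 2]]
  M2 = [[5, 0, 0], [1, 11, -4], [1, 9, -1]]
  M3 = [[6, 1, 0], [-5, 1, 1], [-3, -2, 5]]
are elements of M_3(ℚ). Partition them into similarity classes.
2 classes: {M1, M3}, {M2}

Characteristic polynomials: χ_{M1} = (x - 4)^3, χ_{M2} = (x - 5)^3, χ_{M3} = (x - 4)^3.

{M1, M3}: invariant factors (x - 4)^3.

{M2}: invariant factors (x - 5)^3.

Matrices are similar if and only if their invariant-factor lists agree; the partition into similarity classes is {M1, M3}, {M2}.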